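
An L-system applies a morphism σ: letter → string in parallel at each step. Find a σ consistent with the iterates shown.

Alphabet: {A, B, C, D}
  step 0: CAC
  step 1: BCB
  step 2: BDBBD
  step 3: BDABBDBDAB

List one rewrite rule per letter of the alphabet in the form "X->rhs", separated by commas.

A->C, B->BD, C->B, D->AB

  step 2 ⇒ step 3: BDBBD ⇒ BD·AB·BD·BD·AB
    B ↦ BD
    D ↦ AB
  step 0 ⇒ step 1: CAC ⇒ B·C·B
    A ↦ C
  step 0 ⇒ step 1: CAC ⇒ B·C·B
    C ↦ B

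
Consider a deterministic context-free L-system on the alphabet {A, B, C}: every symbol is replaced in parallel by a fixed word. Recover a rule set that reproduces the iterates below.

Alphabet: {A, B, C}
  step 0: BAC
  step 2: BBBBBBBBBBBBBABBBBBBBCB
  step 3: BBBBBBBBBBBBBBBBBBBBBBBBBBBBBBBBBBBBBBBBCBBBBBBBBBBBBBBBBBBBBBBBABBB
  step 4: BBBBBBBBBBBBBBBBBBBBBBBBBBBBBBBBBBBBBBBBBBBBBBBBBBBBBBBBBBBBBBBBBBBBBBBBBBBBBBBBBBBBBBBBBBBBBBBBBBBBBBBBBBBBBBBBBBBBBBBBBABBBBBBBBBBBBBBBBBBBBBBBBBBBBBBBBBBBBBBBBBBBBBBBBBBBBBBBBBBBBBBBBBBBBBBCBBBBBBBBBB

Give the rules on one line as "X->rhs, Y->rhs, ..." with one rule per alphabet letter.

  step 3 ⇒ step 4: BBBBBBBBBBBBBBBBBBBBBBBBBBBBBBBBBBBBBBBBCBBBBBBBBBBBBBBBBBBBBBBBABBB ⇒ BBB·BBB·BBB·BBB·BBB·BBB·BBB·BBB·BBB·BBB·BBB·BBB·BBB·BBB·BBB·BBB·BBB·BBB·BBB·BBB·BBB·BBB·BBB·BBB·BBB·BBB·BBB·BBB·BBB·BBB·BBB·BBB·BBB·BBB·BBB·BBB·BBB·BBB·BBB·BBB·BA·BBB·BBB·BBB·BBB·BBB·BBB·BBB·BBB·BBB·BBB·BBB·BBB·BBB·BBB·BBB·BBB·BBB·BBB·BBB·BBB·BBB·BBB·BBB·BCB·BBB·BBB·BBB
    A ↦ BCB
    B ↦ BBB
    C ↦ BA

A->BCB, B->BBB, C->BA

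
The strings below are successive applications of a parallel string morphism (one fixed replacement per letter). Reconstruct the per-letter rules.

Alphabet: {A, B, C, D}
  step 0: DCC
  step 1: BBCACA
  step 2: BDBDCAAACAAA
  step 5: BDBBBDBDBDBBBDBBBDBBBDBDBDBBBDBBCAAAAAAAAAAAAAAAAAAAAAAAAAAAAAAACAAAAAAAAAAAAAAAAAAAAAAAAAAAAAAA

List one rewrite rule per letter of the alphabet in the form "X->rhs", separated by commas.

  step 1 ⇒ step 2: BBCACA ⇒ BD·BD·CA·AA·CA·AA
    A ↦ AA
    B ↦ BD
    C ↦ CA
  step 0 ⇒ step 1: DCC ⇒ BB·CA·CA
    D ↦ BB

A->AA, B->BD, C->CA, D->BB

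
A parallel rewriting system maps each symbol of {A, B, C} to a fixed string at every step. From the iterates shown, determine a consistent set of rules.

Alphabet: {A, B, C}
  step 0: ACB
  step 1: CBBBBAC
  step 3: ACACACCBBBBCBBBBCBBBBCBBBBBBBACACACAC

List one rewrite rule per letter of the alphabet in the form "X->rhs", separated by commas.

  step 0 ⇒ step 1: ACB ⇒ CB·BBB·AC
    A ↦ CB
    B ↦ AC
    C ↦ BBB

A->CB, B->AC, C->BBB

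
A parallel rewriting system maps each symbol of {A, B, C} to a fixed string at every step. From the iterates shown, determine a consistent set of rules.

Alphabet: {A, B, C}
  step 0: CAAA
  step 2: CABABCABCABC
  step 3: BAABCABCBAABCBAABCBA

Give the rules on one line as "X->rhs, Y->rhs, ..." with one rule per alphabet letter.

  step 2 ⇒ step 3: CABABCABCABC ⇒ BA·AB·C·AB·C·BA·AB·C·BA·AB·C·BA
    A ↦ AB
    B ↦ C
    C ↦ BA

A->AB, B->C, C->BA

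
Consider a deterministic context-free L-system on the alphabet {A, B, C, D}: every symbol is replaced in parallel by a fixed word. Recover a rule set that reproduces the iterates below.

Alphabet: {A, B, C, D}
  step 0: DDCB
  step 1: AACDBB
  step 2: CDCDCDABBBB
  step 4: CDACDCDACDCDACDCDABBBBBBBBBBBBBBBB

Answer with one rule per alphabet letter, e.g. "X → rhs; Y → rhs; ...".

  step 1 ⇒ step 2: AACDBB ⇒ CD·CD·CD·A·BB·BB
    A ↦ CD
    B ↦ BB
    C ↦ CD
    D ↦ A

A->CD, B->BB, C->CD, D->A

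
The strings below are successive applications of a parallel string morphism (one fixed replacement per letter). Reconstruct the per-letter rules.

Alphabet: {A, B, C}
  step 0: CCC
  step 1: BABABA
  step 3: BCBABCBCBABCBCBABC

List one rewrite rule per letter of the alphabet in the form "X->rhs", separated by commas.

A->B, B->BC, C->BA

  step 0 ⇒ step 1: CCC ⇒ BA·BA·BA
    C ↦ BA
    A ↦ B  (constrained at step 1)
    B ↦ BC  (constrained at step 1)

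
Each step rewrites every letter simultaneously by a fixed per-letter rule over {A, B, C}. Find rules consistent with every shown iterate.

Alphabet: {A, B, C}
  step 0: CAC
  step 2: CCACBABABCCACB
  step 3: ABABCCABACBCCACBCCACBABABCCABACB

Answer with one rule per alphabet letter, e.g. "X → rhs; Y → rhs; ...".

A->CC, B->ACB, C->AB

  step 2 ⇒ step 3: CCACBABABCCACB ⇒ AB·AB·CC·AB·ACB·CC·ACB·CC·ACB·AB·AB·CC·AB·ACB
    A ↦ CC
    B ↦ ACB
    C ↦ AB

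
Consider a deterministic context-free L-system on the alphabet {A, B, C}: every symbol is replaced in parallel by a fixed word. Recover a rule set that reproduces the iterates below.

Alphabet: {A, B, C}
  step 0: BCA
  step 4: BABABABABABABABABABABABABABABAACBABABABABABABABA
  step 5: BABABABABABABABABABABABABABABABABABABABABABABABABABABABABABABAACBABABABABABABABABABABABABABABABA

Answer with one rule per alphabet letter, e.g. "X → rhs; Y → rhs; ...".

  step 4 ⇒ step 5: BABABABABABABABABABABABABABABAACBABABABABABABABA ⇒ BA·BA·BA·BA·BA·BA·BA·BA·BA·BA·BA·BA·BA·BA·BA·BA·BA·BA·BA·BA·BA·BA·BA·BA·BA·BA·BA·BA·BA·BA·BA·AC·BA·BA·BA·BA·BA·BA·BA·BA·BA·BA·BA·BA·BA·BA·BA·BA
    A ↦ BA
    B ↦ BA
    C ↦ AC

A->BA, B->BA, C->AC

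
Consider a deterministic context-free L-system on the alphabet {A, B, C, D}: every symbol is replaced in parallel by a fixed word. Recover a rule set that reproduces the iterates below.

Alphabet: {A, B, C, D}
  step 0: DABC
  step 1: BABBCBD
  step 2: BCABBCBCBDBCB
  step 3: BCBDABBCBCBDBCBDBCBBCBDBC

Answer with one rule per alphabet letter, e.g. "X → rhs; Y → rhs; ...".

A->AB, B->BC, C->BD, D->B

  step 2 ⇒ step 3: BCABBCBCBDBCB ⇒ BC·BD·AB·BC·BC·BD·BC·BD·BC·B·BC·BD·BC
    A ↦ AB
    B ↦ BC
    C ↦ BD
    D ↦ B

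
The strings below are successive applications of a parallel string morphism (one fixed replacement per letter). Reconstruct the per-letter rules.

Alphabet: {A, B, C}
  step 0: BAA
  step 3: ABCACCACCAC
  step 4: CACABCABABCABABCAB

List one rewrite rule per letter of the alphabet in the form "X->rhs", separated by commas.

A->C, B->AC, C->AB

  step 3 ⇒ step 4: ABCACCACCAC ⇒ C·AC·AB·C·AB·AB·C·AB·AB·C·AB
    A ↦ C
    B ↦ AC
    C ↦ AB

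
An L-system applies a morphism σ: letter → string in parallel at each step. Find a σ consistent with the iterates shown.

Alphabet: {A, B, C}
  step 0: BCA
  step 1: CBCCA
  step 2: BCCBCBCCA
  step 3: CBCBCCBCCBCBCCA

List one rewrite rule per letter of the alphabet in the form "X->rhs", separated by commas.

A->CA, B->C, C->BC

  step 2 ⇒ step 3: BCCBCBCCA ⇒ C·BC·BC·C·BC·C·BC·BC·CA
    A ↦ CA
    B ↦ C
    C ↦ BC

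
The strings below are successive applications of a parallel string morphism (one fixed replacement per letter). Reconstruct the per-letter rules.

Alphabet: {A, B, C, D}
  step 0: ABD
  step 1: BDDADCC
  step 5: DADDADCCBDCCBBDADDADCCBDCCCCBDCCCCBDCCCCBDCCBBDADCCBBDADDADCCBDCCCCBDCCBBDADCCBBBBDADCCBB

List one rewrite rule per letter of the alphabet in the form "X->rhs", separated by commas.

  step 0 ⇒ step 1: ABD ⇒ BD·DAD·CC
    A ↦ BD
    B ↦ DAD
    D ↦ CC
    C ↦ B  (constrained at step 1)

A->BD, B->DAD, C->B, D->CC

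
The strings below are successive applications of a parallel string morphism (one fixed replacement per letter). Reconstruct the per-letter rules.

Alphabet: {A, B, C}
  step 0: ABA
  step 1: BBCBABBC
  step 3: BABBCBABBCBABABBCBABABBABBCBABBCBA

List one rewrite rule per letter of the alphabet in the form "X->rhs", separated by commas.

A->BBC, B->BA, C->B

  step 0 ⇒ step 1: ABA ⇒ BBC·BA·BBC
    A ↦ BBC
    B ↦ BA
    C ↦ B  (constrained at step 1)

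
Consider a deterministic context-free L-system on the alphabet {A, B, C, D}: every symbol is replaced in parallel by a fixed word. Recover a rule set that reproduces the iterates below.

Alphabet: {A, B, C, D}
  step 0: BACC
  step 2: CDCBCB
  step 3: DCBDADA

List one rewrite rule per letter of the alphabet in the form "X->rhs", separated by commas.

A->C, B->A, C->D, D->CB

  step 2 ⇒ step 3: CDCBCB ⇒ D·CB·D·A·D·A
    B ↦ A
    C ↦ D
    D ↦ CB
    A ↦ C  (constrained at step 0)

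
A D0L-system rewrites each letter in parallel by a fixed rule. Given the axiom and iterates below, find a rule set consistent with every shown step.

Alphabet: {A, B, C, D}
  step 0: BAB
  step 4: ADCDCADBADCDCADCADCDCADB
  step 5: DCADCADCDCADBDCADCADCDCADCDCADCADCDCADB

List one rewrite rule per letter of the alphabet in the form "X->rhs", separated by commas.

  step 4 ⇒ step 5: ADCDCADBADCDCADCADCDCADB ⇒ DC·A·DC·A·DC·DC·A·DB·DC·A·DC·A·DC·DC·A·DC·DC·A·DC·A·DC·DC·A·DB
    A ↦ DC
    B ↦ DB
    C ↦ DC
    D ↦ A

A->DC, B->DB, C->DC, D->A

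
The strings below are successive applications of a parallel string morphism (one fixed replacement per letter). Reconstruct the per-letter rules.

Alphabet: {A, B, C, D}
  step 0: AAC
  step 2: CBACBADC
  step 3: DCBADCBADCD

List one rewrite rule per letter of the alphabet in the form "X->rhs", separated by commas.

  step 2 ⇒ step 3: CBACBADC ⇒ D·C·BA·D·C·BA·DC·D
    A ↦ BA
    B ↦ C
    C ↦ D
    D ↦ DC

A->BA, B->C, C->D, D->DC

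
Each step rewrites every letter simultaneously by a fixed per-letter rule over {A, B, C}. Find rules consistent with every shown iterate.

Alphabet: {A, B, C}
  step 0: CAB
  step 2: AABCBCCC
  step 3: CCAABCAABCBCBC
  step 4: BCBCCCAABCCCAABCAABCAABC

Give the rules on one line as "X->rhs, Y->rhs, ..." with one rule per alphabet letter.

  step 3 ⇒ step 4: CCAABCAABCBCBC ⇒ BC·BC·C·C·AA·BC·C·C·AA·BC·AA·BC·AA·BC
    A ↦ C
    B ↦ AA
    C ↦ BC

A->C, B->AA, C->BC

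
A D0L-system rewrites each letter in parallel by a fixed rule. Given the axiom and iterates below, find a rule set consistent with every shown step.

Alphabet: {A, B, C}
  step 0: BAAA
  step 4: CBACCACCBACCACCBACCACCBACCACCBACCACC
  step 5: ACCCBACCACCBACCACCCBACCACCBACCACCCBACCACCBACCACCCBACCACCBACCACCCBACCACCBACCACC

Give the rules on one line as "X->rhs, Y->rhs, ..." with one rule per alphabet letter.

  step 4 ⇒ step 5: CBACCACCBACCACCBACCACCBACCACCBACCACC ⇒ ACC·C·B·ACC·ACC·B·ACC·ACC·C·B·ACC·ACC·B·ACC·ACC·C·B·ACC·ACC·B·ACC·ACC·C·B·ACC·ACC·B·ACC·ACC·C·B·ACC·ACC·B·ACC·ACC
    A ↦ B
    B ↦ C
    C ↦ ACC

A->B, B->C, C->ACC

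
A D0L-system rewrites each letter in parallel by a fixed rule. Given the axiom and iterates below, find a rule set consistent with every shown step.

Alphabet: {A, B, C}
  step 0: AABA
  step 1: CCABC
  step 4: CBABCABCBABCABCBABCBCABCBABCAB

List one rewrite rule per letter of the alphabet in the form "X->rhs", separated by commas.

A->C, B->AB, C->CB

  step 0 ⇒ step 1: AABA ⇒ C·C·AB·C
    A ↦ C
    B ↦ AB
    C ↦ CB  (constrained at step 1)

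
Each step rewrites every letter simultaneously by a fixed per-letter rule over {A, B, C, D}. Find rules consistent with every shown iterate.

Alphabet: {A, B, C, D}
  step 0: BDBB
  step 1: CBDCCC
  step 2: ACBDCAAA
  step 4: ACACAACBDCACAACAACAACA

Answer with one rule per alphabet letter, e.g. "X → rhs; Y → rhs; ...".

  step 1 ⇒ step 2: CBDCCC ⇒ A·C·BDC·A·A·A
    B ↦ C
    C ↦ A
    D ↦ BDC
    A ↦ CA  (constrained at step 2)

A->CA, B->C, C->A, D->BDC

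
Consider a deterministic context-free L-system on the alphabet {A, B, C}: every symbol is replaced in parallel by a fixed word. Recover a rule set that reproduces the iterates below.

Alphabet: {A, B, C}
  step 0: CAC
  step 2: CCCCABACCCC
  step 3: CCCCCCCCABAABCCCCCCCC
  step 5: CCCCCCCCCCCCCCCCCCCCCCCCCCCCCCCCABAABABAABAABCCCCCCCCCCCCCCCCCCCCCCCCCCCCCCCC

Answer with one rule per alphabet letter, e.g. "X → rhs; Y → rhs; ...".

A->AB, B->A, C->CC

  step 2 ⇒ step 3: CCCCABACCCC ⇒ CC·CC·CC·CC·AB·A·AB·CC·CC·CC·CC
    A ↦ AB
    B ↦ A
    C ↦ CC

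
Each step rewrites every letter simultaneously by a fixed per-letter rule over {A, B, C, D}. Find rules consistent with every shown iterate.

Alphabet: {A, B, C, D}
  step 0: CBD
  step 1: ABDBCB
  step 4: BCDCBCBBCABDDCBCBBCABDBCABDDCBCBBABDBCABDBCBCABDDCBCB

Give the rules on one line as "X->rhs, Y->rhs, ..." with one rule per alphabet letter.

  step 0 ⇒ step 1: CBD ⇒ ABD·BC·B
    B ↦ BC
    C ↦ ABD
    D ↦ B
    A ↦ DC  (constrained at step 1)

A->DC, B->BC, C->ABD, D->B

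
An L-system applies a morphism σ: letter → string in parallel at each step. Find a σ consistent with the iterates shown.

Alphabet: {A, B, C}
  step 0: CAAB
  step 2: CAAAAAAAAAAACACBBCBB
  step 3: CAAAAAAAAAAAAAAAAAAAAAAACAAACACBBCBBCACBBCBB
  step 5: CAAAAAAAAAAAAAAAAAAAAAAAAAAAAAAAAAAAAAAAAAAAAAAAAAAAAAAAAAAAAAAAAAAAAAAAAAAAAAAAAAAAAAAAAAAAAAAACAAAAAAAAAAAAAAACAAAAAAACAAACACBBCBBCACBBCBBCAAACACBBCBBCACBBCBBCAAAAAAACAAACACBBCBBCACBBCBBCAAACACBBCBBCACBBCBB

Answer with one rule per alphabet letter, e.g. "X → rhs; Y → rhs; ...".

A->AA, B->CBB, C->CA

  step 2 ⇒ step 3: CAAAAAAAAAAACACBBCBB ⇒ CA·AA·AA·AA·AA·AA·AA·AA·AA·AA·AA·AA·CA·AA·CA·CBB·CBB·CA·CBB·CBB
    A ↦ AA
    B ↦ CBB
    C ↦ CA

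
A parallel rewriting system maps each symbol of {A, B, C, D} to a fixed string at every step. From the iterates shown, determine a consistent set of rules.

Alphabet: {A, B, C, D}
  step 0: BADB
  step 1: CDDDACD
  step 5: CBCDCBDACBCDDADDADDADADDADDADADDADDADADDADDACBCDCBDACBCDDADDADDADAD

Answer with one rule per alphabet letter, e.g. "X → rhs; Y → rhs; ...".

  step 0 ⇒ step 1: BADB ⇒ CD·D·DA·CD
    A ↦ D
    B ↦ CD
    D ↦ DA
    C ↦ CB  (constrained at step 1)

A->D, B->CD, C->CB, D->DA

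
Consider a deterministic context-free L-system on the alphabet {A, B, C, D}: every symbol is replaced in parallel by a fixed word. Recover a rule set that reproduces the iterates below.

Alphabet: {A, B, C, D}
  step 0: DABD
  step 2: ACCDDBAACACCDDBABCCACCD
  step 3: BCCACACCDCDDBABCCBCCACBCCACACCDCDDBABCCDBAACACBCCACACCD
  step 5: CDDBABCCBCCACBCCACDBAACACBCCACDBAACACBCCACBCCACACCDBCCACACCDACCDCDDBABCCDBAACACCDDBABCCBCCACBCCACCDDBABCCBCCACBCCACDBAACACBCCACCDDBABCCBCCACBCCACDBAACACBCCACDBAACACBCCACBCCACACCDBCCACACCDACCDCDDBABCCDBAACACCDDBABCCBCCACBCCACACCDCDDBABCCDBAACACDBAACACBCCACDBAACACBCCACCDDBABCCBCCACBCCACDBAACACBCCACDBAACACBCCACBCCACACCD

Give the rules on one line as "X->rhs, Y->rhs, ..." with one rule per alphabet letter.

A->BCC, B->DBA, C->AC, D->CD

  step 2 ⇒ step 3: ACCDDBAACACCDDBABCCACCD ⇒ BCC·AC·AC·CD·CD·DBA·BCC·BCC·AC·BCC·AC·AC·CD·CD·DBA·BCC·DBA·AC·AC·BCC·AC·AC·CD
    A ↦ BCC
    B ↦ DBA
    C ↦ AC
    D ↦ CD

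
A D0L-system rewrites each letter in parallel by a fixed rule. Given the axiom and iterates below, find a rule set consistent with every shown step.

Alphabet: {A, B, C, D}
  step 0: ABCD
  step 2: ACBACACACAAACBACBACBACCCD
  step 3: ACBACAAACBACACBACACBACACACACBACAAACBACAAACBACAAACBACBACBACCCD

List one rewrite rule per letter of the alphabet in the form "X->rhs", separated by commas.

A->AC, B->AA, C->BAC, D->CCD

  step 2 ⇒ step 3: ACBACACACAAACBACBACBACCCD ⇒ AC·BAC·AA·AC·BAC·AC·BAC·AC·BAC·AC·AC·AC·BAC·AA·AC·BAC·AA·AC·BAC·AA·AC·BAC·BAC·BAC·CCD
    A ↦ AC
    B ↦ AA
    C ↦ BAC
    D ↦ CCD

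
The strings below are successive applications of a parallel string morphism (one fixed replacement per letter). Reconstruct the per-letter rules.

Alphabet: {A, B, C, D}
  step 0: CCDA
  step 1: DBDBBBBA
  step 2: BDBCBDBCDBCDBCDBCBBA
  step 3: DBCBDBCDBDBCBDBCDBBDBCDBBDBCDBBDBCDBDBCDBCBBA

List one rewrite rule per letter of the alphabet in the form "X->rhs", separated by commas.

A->BBA, B->DBC, C->DB, D->B

  step 2 ⇒ step 3: BDBCBDBCDBCDBCDBCBBA ⇒ DBC·B·DBC·DB·DBC·B·DBC·DB·B·DBC·DB·B·DBC·DB·B·DBC·DB·DBC·DBC·BBA
    A ↦ BBA
    B ↦ DBC
    C ↦ DB
    D ↦ B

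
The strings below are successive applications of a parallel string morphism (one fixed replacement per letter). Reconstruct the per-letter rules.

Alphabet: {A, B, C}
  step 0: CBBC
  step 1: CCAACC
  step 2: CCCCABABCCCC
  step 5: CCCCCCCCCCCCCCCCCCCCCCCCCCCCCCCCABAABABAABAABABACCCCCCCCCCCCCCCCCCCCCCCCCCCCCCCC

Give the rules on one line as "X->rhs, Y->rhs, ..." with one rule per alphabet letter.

  step 1 ⇒ step 2: CCAACC ⇒ CC·CC·AB·AB·CC·CC
    A ↦ AB
    C ↦ CC
  step 0 ⇒ step 1: CBBC ⇒ CC·A·A·CC
    B ↦ A

A->AB, B->A, C->CC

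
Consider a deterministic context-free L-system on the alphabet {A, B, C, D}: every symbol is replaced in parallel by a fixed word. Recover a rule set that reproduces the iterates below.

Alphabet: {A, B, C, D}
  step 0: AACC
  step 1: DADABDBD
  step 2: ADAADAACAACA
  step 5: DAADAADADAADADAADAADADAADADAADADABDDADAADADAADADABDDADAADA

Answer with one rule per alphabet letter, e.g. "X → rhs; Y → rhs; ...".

A->DA, B->AC, C->BD, D->A

  step 1 ⇒ step 2: DADABDBD ⇒ A·DA·A·DA·AC·A·AC·A
    A ↦ DA
    B ↦ AC
    D ↦ A
  step 0 ⇒ step 1: AACC ⇒ DA·DA·BD·BD
    C ↦ BD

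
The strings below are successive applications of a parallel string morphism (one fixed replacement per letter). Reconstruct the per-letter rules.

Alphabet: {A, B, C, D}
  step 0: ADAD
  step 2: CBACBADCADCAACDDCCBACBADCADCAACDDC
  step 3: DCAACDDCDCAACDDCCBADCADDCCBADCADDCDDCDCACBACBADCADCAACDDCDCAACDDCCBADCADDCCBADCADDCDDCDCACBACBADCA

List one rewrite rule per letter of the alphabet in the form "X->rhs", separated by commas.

A->DDC, B->AC, C->DCA, D->CBA

  step 2 ⇒ step 3: CBACBADCADCAACDDCCBACBADCADCAACDDC ⇒ DCA·AC·DDC·DCA·AC·DDC·CBA·DCA·DDC·CBA·DCA·DDC·DDC·DCA·CBA·CBA·DCA·DCA·AC·DDC·DCA·AC·DDC·CBA·DCA·DDC·CBA·DCA·DDC·DDC·DCA·CBA·CBA·DCA
    A ↦ DDC
    B ↦ AC
    C ↦ DCA
    D ↦ CBA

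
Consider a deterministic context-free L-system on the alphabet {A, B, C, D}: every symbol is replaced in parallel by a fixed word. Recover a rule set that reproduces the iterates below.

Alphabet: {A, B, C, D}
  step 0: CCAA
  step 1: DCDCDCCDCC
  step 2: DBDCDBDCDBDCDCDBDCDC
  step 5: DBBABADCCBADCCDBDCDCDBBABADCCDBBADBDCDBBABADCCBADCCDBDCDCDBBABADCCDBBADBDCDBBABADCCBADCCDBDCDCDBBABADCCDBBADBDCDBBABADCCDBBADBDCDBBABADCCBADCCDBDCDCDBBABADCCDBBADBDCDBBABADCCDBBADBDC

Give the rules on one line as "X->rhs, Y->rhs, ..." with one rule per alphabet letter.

A->DCC, B->BA, C->DC, D->DB

  step 1 ⇒ step 2: DCDCDCCDCC ⇒ DB·DC·DB·DC·DB·DC·DC·DB·DC·DC
    C ↦ DC
    D ↦ DB
  step 0 ⇒ step 1: CCAA ⇒ DC·DC·DCC·DCC
    A ↦ DCC
    B ↦ BA  (constrained at step 2)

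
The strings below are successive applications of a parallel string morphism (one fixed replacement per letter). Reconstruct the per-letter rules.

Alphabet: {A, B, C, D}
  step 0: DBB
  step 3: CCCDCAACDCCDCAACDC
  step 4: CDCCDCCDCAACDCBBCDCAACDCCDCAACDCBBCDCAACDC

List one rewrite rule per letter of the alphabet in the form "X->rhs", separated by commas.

  step 3 ⇒ step 4: CCCDCAACDCCDCAACDC ⇒ CDC·CDC·CDC·AA·CDC·B·B·CDC·AA·CDC·CDC·AA·CDC·B·B·CDC·AA·CDC
    A ↦ B
    C ↦ CDC
    D ↦ AA
    B ↦ C  (constrained at step 0)

A->B, B->C, C->CDC, D->AA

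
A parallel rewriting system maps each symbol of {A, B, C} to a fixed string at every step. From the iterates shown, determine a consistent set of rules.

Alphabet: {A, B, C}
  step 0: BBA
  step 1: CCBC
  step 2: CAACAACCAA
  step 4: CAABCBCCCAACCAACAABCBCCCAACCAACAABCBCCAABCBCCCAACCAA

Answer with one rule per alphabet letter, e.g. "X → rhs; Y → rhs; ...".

  step 1 ⇒ step 2: CCBC ⇒ CAA·CAA·C·CAA
    B ↦ C
    C ↦ CAA
  step 0 ⇒ step 1: BBA ⇒ C·C·BC
    A ↦ BC

A->BC, B->C, C->CAA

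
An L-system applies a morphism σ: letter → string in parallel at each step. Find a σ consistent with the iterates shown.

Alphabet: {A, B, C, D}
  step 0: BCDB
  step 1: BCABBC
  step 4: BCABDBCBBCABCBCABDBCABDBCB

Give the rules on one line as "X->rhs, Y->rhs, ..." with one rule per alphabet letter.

  step 0 ⇒ step 1: BCDB ⇒ BC·A·B·BC
    B ↦ BC
    C ↦ A
    D ↦ B
    A ↦ BD  (constrained at step 1)

A->BD, B->BC, C->A, D->B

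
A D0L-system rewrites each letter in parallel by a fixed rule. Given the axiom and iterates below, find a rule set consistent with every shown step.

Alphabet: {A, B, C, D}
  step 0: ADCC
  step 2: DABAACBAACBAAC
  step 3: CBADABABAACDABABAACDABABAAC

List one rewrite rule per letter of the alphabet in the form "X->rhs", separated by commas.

A->BA, B->DA, C->AC, D->C

  step 2 ⇒ step 3: DABAACBAACBAAC ⇒ C·BA·DA·BA·BA·AC·DA·BA·BA·AC·DA·BA·BA·AC
    A ↦ BA
    B ↦ DA
    C ↦ AC
    D ↦ C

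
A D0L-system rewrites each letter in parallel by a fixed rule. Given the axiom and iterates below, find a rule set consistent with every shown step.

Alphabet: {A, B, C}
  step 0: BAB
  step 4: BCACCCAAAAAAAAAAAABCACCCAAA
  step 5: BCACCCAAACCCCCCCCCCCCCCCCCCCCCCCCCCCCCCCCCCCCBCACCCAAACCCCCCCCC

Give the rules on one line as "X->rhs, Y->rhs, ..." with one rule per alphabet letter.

  step 4 ⇒ step 5: BCACCCAAAAAAAAAAAABCACCCAAA ⇒ BC·A·CCC·A·A·A·CCC·CCC·CCC·CCC·CCC·CCC·CCC·CCC·CCC·CCC·CCC·CCC·BC·A·CCC·A·A·A·CCC·CCC·CCC
    A ↦ CCC
    B ↦ BC
    C ↦ A

A->CCC, B->BC, C->A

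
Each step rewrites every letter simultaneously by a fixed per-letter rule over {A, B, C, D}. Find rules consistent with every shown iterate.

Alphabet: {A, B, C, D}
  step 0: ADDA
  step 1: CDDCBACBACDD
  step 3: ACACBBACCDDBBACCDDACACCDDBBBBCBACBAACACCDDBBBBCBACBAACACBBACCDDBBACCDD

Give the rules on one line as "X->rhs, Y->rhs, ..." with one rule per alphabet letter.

A->CDD, B->AC, C->BB, D->CBA

  step 0 ⇒ step 1: ADDA ⇒ CDD·CBA·CBA·CDD
    A ↦ CDD
    D ↦ CBA
    B ↦ AC  (constrained at step 1)
    C ↦ BB  (constrained at step 1)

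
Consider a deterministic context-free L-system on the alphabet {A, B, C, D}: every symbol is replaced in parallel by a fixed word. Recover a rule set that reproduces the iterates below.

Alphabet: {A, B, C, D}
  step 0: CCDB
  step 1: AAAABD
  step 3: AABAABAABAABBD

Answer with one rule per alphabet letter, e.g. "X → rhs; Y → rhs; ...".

A->CD, B->D, C->AA, D->B

  step 0 ⇒ step 1: CCDB ⇒ AA·AA·B·D
    B ↦ D
    C ↦ AA
    D ↦ B
    A ↦ CD  (constrained at step 1)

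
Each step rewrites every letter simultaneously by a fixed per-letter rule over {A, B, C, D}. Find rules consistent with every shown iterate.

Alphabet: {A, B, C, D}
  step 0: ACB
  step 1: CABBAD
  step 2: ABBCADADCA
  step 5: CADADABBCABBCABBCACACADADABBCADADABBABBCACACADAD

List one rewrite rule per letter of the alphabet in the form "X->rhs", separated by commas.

  step 1 ⇒ step 2: CABBAD ⇒ ABB·C·AD·AD·C·A
    A ↦ C
    B ↦ AD
    C ↦ ABB
    D ↦ A

A->C, B->AD, C->ABB, D->A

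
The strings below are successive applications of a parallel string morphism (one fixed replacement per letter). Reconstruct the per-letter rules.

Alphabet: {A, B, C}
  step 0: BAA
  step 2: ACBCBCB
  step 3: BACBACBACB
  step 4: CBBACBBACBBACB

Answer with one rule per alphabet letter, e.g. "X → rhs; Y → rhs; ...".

A->B, B->CB, C->A

  step 3 ⇒ step 4: BACBACBACB ⇒ CB·B·A·CB·B·A·CB·B·A·CB
    A ↦ B
    B ↦ CB
    C ↦ A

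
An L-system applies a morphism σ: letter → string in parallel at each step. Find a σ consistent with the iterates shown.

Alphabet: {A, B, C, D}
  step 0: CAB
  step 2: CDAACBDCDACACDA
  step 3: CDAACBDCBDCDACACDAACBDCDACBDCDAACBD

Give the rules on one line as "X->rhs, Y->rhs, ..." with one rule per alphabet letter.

A->CBD, B->C, C->CDA, D->A

  step 2 ⇒ step 3: CDAACBDCDACACDA ⇒ CDA·A·CBD·CBD·CDA·C·A·CDA·A·CBD·CDA·CBD·CDA·A·CBD
    A ↦ CBD
    B ↦ C
    C ↦ CDA
    D ↦ A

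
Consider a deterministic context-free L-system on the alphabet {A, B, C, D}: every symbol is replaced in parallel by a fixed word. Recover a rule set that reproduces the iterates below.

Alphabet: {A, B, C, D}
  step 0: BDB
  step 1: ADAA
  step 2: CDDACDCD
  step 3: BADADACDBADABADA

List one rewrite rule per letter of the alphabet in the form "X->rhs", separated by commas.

A->CD, B->A, C->BA, D->DA

  step 2 ⇒ step 3: CDDACDCD ⇒ BA·DA·DA·CD·BA·DA·BA·DA
    A ↦ CD
    C ↦ BA
    D ↦ DA
  step 0 ⇒ step 1: BDB ⇒ A·DA·A
    B ↦ A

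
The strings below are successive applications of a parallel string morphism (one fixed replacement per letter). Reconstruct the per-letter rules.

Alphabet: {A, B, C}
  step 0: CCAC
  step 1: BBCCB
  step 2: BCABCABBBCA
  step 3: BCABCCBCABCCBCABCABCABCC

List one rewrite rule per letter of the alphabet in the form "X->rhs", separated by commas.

  step 2 ⇒ step 3: BCABCABBBCA ⇒ BCA·B·CC·BCA·B·CC·BCA·BCA·BCA·B·CC
    A ↦ CC
    B ↦ BCA
    C ↦ B

A->CC, B->BCA, C->B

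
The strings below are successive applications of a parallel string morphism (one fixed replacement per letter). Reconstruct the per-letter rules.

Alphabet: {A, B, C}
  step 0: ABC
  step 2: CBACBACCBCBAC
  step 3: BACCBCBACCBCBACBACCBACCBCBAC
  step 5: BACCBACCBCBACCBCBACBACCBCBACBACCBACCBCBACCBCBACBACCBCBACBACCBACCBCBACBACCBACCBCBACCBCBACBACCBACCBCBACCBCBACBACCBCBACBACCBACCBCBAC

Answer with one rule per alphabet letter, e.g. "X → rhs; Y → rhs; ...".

A->BC, B->C, C->BAC

  step 2 ⇒ step 3: CBACBACCBCBAC ⇒ BAC·C·BC·BAC·C·BC·BAC·BAC·C·BAC·C·BC·BAC
    A ↦ BC
    B ↦ C
    C ↦ BAC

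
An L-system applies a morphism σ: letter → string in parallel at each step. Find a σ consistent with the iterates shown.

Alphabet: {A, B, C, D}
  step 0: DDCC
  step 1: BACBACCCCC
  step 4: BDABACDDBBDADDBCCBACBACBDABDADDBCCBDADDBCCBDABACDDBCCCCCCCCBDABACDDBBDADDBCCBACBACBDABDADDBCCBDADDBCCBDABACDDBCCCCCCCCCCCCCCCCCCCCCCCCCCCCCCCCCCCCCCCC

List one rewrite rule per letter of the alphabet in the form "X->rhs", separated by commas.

  step 0 ⇒ step 1: DDCC ⇒ BAC·BAC·CC·CC
    C ↦ CC
    D ↦ BAC
    A ↦ DDB  (constrained at step 1)
    B ↦ BDA  (constrained at step 1)

A->DDB, B->BDA, C->CC, D->BAC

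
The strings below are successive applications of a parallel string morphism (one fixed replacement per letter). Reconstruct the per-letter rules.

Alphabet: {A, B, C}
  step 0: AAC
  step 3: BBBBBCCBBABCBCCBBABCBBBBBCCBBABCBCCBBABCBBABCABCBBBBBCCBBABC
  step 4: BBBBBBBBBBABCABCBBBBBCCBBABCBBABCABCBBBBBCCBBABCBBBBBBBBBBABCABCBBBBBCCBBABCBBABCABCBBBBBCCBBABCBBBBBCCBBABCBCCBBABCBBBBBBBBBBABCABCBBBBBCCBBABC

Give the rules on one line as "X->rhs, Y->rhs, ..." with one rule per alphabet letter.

A->BCC, B->BB, C->ABC

  step 3 ⇒ step 4: BBBBBCCBBABCBCCBBABCBBBBBCCBBABCBCCBBABCBBABCABCBBBBBCCBBABC ⇒ BB·BB·BB·BB·BB·ABC·ABC·BB·BB·BCC·BB·ABC·BB·ABC·ABC·BB·BB·BCC·BB·ABC·BB·BB·BB·BB·BB·ABC·ABC·BB·BB·BCC·BB·ABC·BB·ABC·ABC·BB·BB·BCC·BB·ABC·BB·BB·BCC·BB·ABC·BCC·BB·ABC·BB·BB·BB·BB·BB·ABC·ABC·BB·BB·BCC·BB·ABC
    A ↦ BCC
    B ↦ BB
    C ↦ ABC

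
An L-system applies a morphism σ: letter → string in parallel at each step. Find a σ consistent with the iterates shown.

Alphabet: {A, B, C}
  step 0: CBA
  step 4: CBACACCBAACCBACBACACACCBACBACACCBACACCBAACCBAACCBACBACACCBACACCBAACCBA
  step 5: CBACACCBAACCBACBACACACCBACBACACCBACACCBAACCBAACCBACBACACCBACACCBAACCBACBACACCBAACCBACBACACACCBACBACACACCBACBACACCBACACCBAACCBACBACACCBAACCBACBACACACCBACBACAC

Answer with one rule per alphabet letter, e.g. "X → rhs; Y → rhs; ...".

  step 4 ⇒ step 5: CBACACCBAACCBACBACACACCBACBACACCBACACCBAACCBAACCBACBACACCBACACCBAACCBA ⇒ CBA·C·AC·CBA·AC·CBA·CBA·C·AC·AC·CBA·CBA·C·AC·CBA·C·AC·CBA·AC·CBA·AC·CBA·CBA·C·AC·CBA·C·AC·CBA·AC·CBA·CBA·C·AC·CBA·AC·CBA·CBA·C·AC·AC·CBA·CBA·C·AC·AC·CBA·CBA·C·AC·CBA·C·AC·CBA·AC·CBA·CBA·C·AC·CBA·AC·CBA·CBA·C·AC·AC·CBA·CBA·C·AC
    A ↦ AC
    B ↦ C
    C ↦ CBA

A->AC, B->C, C->CBA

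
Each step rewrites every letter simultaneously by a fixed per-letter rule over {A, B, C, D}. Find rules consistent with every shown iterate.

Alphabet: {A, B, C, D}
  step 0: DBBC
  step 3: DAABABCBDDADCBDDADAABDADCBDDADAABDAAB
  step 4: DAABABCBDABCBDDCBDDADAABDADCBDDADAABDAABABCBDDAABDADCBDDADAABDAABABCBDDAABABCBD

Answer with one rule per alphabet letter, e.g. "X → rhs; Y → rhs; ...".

  step 3 ⇒ step 4: DAABABCBDDADCBDDADAABDADCBDDADAABDAAB ⇒ DA·AB·AB·CBD·AB·CBD·D·CBD·DA·DA·AB·DA·D·CBD·DA·DA·AB·DA·AB·AB·CBD·DA·AB·DA·D·CBD·DA·DA·AB·DA·AB·AB·CBD·DA·AB·AB·CBD
    A ↦ AB
    B ↦ CBD
    C ↦ D
    D ↦ DA

A->AB, B->CBD, C->D, D->DA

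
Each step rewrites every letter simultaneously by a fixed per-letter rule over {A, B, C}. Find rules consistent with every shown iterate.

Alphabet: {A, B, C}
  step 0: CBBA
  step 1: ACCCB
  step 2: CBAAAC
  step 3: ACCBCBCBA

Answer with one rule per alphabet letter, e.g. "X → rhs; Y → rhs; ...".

  step 2 ⇒ step 3: CBAAAC ⇒ A·C·CB·CB·CB·A
    A ↦ CB
    B ↦ C
    C ↦ A

A->CB, B->C, C->A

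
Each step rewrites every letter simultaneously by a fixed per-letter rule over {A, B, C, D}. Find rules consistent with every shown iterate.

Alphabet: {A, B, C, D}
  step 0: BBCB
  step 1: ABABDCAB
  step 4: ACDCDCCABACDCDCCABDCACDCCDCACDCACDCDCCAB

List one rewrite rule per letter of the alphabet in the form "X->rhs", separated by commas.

A->C, B->AB, C->DC, D->AC

  step 0 ⇒ step 1: BBCB ⇒ AB·AB·DC·AB
    B ↦ AB
    C ↦ DC
    A ↦ C  (constrained at step 1)
    D ↦ AC  (constrained at step 1)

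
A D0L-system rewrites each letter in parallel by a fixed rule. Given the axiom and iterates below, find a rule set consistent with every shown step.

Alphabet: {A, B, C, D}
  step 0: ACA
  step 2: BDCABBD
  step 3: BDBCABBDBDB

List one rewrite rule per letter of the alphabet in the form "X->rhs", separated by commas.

A->B, B->BD, C->CA, D->B

  step 2 ⇒ step 3: BDCABBD ⇒ BD·B·CA·B·BD·BD·B
    A ↦ B
    B ↦ BD
    C ↦ CA
    D ↦ B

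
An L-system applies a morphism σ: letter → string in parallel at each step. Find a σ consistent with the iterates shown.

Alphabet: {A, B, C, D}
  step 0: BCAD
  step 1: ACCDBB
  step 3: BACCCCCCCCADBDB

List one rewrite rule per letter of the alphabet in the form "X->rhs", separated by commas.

A->DB, B->A, C->CC, D->B

  step 0 ⇒ step 1: BCAD ⇒ A·CC·DB·B
    A ↦ DB
    B ↦ A
    C ↦ CC
    D ↦ B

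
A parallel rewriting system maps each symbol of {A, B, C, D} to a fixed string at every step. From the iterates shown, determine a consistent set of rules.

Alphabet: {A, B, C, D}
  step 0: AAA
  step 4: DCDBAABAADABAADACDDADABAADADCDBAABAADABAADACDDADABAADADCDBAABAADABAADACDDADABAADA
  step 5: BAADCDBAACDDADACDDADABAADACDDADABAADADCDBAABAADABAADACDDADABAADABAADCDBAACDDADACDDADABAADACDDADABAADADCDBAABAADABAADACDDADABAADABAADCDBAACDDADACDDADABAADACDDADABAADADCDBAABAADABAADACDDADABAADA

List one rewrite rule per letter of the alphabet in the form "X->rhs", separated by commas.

  step 4 ⇒ step 5: DCDBAABAADABAADACDDADABAADADCDBAABAADABAADACDDADABAADADCDBAABAADABAADACDDADABAADA ⇒ BAA·DCD·BAA·CD·DA·DA·CD·DA·DA·BAA·DA·CD·DA·DA·BAA·DA·DCD·BAA·BAA·DA·BAA·DA·CD·DA·DA·BAA·DA·BAA·DCD·BAA·CD·DA·DA·CD·DA·DA·BAA·DA·CD·DA·DA·BAA·DA·DCD·BAA·BAA·DA·BAA·DA·CD·DA·DA·BAA·DA·BAA·DCD·BAA·CD·DA·DA·CD·DA·DA·BAA·DA·CD·DA·DA·BAA·DA·DCD·BAA·BAA·DA·BAA·DA·CD·DA·DA·BAA·DA
    A ↦ DA
    B ↦ CD
    C ↦ DCD
    D ↦ BAA

A->DA, B->CD, C->DCD, D->BAA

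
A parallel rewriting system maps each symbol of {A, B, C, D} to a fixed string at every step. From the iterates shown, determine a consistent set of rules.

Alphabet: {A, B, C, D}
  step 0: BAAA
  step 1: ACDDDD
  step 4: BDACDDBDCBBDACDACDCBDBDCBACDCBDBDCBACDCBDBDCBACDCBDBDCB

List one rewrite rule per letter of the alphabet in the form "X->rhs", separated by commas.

  step 0 ⇒ step 1: BAAA ⇒ ACD·D·D·D
    A ↦ D
    B ↦ ACD
    C ↦ BD  (constrained at step 1)
    D ↦ CB  (constrained at step 1)

A->D, B->ACD, C->BD, D->CB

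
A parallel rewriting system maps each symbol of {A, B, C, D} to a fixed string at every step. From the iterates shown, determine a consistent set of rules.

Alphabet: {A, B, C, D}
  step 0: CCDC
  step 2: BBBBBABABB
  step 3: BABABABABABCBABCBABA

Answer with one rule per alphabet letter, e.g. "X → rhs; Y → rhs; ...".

  step 2 ⇒ step 3: BBBBBABABB ⇒ BA·BA·BA·BA·BA·BC·BA·BC·BA·BA
    A ↦ BC
    B ↦ BA
    C ↦ D  (constrained at step 0)
    D ↦ BB  (constrained at step 0)

A->BC, B->BA, C->D, D->BB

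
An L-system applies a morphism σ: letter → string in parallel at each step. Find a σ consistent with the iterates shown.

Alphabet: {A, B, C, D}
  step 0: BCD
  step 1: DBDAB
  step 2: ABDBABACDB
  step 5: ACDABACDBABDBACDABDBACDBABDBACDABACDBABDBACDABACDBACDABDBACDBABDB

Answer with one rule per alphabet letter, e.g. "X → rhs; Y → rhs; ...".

  step 1 ⇒ step 2: DBDAB ⇒ AB·DB·AB·AC·DB
    A ↦ AC
    B ↦ DB
    D ↦ AB
  step 0 ⇒ step 1: BCD ⇒ DB·D·AB
    C ↦ D

A->AC, B->DB, C->D, D->AB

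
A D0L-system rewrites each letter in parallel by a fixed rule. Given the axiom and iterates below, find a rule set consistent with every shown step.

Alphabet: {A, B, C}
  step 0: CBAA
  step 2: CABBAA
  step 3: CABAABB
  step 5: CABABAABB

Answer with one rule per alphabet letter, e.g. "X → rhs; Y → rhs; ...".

A->B, B->A, C->CA

  step 2 ⇒ step 3: CABBAA ⇒ CA·B·A·A·B·B
    A ↦ B
    B ↦ A
    C ↦ CA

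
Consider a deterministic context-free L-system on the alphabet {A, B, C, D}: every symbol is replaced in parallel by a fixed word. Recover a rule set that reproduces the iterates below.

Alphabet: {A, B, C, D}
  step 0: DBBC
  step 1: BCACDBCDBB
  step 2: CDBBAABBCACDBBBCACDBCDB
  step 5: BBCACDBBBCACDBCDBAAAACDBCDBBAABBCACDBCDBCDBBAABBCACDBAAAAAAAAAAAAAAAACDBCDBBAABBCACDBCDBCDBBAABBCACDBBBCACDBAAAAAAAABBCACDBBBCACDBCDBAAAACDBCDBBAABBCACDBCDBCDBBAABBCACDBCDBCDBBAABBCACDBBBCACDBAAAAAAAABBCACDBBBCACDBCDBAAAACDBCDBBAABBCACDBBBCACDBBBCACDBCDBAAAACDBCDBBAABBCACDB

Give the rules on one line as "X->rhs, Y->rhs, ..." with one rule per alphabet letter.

  step 1 ⇒ step 2: BCACDBCDBB ⇒ CDB·B·AA·B·BCA·CDB·B·BCA·CDB·CDB
    A ↦ AA
    B ↦ CDB
    C ↦ B
    D ↦ BCA

A->AA, B->CDB, C->B, D->BCA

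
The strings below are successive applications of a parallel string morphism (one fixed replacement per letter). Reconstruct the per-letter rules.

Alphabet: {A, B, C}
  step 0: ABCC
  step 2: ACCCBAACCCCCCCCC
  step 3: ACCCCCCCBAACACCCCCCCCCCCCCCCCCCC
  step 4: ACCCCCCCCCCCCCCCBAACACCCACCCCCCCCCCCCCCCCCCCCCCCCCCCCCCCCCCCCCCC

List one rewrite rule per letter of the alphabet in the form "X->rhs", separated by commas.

  step 3 ⇒ step 4: ACCCCCCCBAACACCCCCCCCCCCCCCCCCCC ⇒ AC·CC·CC·CC·CC·CC·CC·CC·BA·AC·AC·CC·AC·CC·CC·CC·CC·CC·CC·CC·CC·CC·CC·CC·CC·CC·CC·CC·CC·CC·CC·CC
    A ↦ AC
    B ↦ BA
    C ↦ CC

A->AC, B->BA, C->CC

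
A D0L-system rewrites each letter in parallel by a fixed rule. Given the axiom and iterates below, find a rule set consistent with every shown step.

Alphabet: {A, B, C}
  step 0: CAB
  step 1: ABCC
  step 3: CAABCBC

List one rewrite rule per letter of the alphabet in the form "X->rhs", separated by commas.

A->BC, B->C, C->A

  step 0 ⇒ step 1: CAB ⇒ A·BC·C
    A ↦ BC
    B ↦ C
    C ↦ A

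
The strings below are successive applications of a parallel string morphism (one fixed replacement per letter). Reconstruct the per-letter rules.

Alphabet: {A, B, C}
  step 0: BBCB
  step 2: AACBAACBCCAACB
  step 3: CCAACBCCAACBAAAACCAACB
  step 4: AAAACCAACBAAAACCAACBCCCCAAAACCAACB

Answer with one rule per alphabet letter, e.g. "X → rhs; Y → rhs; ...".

A->C, B->CB, C->AA

  step 3 ⇒ step 4: CCAACBCCAACBAAAACCAACB ⇒ AA·AA·C·C·AA·CB·AA·AA·C·C·AA·CB·C·C·C·C·AA·AA·C·C·AA·CB
    A ↦ C
    B ↦ CB
    C ↦ AA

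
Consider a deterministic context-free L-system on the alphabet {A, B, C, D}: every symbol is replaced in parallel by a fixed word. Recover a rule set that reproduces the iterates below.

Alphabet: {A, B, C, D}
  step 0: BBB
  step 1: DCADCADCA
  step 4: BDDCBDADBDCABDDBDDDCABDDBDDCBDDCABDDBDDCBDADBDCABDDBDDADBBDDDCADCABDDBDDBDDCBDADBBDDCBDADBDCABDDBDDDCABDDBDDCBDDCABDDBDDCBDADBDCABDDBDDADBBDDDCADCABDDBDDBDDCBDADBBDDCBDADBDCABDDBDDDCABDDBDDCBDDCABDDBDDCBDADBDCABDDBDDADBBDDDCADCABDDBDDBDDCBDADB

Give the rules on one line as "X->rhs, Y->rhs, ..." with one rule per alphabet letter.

  step 0 ⇒ step 1: BBB ⇒ DCA·DCA·DCA
    B ↦ DCA
    A ↦ ADB  (constrained at step 1)
    C ↦ CBD  (constrained at step 1)
    D ↦ BDD  (constrained at step 1)

A->ADB, B->DCA, C->CBD, D->BDD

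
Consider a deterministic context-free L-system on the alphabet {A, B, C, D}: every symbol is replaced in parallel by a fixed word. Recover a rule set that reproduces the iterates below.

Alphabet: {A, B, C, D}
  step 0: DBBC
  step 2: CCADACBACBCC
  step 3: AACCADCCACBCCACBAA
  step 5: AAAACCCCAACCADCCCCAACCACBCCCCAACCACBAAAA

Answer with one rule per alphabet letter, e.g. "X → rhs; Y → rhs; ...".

  step 2 ⇒ step 3: CCADACBACBCC ⇒ A·A·CC·AD·CC·A·CB·CC·A·CB·A·A
    A ↦ CC
    B ↦ CB
    C ↦ A
    D ↦ AD

A->CC, B->CB, C->A, D->AD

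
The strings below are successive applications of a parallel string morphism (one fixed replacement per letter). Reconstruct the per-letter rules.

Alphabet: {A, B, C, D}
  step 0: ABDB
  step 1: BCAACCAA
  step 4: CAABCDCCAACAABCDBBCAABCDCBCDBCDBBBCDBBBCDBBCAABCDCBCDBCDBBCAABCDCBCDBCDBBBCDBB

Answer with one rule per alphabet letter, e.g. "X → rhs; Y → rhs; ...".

A->B, B->CAA, C->BCD, D->C

  step 0 ⇒ step 1: ABDB ⇒ B·CAA·C·CAA
    A ↦ B
    B ↦ CAA
    D ↦ C
    C ↦ BCD  (constrained at step 1)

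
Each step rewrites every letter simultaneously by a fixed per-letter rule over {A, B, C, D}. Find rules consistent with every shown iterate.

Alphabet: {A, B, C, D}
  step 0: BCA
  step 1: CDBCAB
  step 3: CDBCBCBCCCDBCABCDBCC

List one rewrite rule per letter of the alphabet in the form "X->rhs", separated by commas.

A->AB, B->CD, C->BC, D->C

  step 0 ⇒ step 1: BCA ⇒ CD·BC·AB
    A ↦ AB
    B ↦ CD
    C ↦ BC
    D ↦ C  (constrained at step 1)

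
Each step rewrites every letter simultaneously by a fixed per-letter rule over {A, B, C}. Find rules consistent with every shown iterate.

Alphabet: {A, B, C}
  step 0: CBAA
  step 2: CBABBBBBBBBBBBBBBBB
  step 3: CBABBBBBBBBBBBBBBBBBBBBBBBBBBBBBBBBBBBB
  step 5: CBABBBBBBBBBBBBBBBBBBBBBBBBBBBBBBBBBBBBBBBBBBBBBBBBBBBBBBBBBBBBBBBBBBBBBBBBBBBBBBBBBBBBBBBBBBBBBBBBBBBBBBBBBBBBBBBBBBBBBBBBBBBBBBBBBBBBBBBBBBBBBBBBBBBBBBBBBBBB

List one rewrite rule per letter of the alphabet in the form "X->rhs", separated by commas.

A->BB, B->BB, C->CBA

  step 2 ⇒ step 3: CBABBBBBBBBBBBBBBBB ⇒ CBA·BB·BB·BB·BB·BB·BB·BB·BB·BB·BB·BB·BB·BB·BB·BB·BB·BB·BB
    A ↦ BB
    B ↦ BB
    C ↦ CBA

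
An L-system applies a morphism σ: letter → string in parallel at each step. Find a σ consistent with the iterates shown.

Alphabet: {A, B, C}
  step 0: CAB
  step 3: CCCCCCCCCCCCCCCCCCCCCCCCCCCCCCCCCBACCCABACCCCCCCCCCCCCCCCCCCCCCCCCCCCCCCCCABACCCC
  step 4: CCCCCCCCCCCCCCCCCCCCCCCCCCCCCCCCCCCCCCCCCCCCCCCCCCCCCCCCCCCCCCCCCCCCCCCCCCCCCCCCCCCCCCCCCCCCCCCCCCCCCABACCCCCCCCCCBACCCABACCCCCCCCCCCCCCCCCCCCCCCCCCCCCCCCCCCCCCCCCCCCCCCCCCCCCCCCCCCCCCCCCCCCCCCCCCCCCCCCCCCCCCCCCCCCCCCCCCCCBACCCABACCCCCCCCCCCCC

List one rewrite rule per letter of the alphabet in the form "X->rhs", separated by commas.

A->BAC, B->CCA, C->CCC

  step 3 ⇒ step 4: CCCCCCCCCCCCCCCCCCCCCCCCCCCCCCCCCBACCCABACCCCCCCCCCCCCCCCCCCCCCCCCCCCCCCCCABACCCC ⇒ CCC·CCC·CCC·CCC·CCC·CCC·CCC·CCC·CCC·CCC·CCC·CCC·CCC·CCC·CCC·CCC·CCC·CCC·CCC·CCC·CCC·CCC·CCC·CCC·CCC·CCC·CCC·CCC·CCC·CCC·CCC·CCC·CCC·CCA·BAC·CCC·CCC·CCC·BAC·CCA·BAC·CCC·CCC·CCC·CCC·CCC·CCC·CCC·CCC·CCC·CCC·CCC·CCC·CCC·CCC·CCC·CCC·CCC·CCC·CCC·CCC·CCC·CCC·CCC·CCC·CCC·CCC·CCC·CCC·CCC·CCC·CCC·CCC·CCC·BAC·CCA·BAC·CCC·CCC·CCC·CCC
    A ↦ BAC
    B ↦ CCA
    C ↦ CCC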